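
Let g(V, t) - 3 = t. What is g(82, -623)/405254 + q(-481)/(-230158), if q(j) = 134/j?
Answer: -17145853681/11216012128373 ≈ -0.0015287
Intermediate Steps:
g(V, t) = 3 + t
g(82, -623)/405254 + q(-481)/(-230158) = (3 - 623)/405254 + (134/(-481))/(-230158) = -620*1/405254 + (134*(-1/481))*(-1/230158) = -310/202627 - 134/481*(-1/230158) = -310/202627 + 67/55352999 = -17145853681/11216012128373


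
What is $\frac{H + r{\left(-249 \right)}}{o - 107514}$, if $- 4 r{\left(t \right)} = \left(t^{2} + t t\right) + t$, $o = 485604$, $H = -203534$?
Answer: $- \frac{937889}{1512360} \approx -0.62015$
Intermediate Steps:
$r{\left(t \right)} = - \frac{t^{2}}{2} - \frac{t}{4}$ ($r{\left(t \right)} = - \frac{\left(t^{2} + t t\right) + t}{4} = - \frac{\left(t^{2} + t^{2}\right) + t}{4} = - \frac{2 t^{2} + t}{4} = - \frac{t + 2 t^{2}}{4} = - \frac{t^{2}}{2} - \frac{t}{4}$)
$\frac{H + r{\left(-249 \right)}}{o - 107514} = \frac{-203534 - - \frac{249 \left(1 + 2 \left(-249\right)\right)}{4}}{485604 - 107514} = \frac{-203534 - - \frac{249 \left(1 - 498\right)}{4}}{378090} = \left(-203534 - \left(- \frac{249}{4}\right) \left(-497\right)\right) \frac{1}{378090} = \left(-203534 - \frac{123753}{4}\right) \frac{1}{378090} = \left(- \frac{937889}{4}\right) \frac{1}{378090} = - \frac{937889}{1512360}$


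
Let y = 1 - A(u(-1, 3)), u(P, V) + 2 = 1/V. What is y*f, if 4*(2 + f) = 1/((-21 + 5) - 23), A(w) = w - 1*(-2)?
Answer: -313/234 ≈ -1.3376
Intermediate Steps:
u(P, V) = -2 + 1/V
A(w) = 2 + w (A(w) = w + 2 = 2 + w)
y = 2/3 (y = 1 - (2 + (-2 + 1/3)) = 1 - (2 - 5/3) = 1 - 1*1/3 = 1 - 1/3 = 2/3 ≈ 0.66667)
f = -313/156 (f = -2 + 1/(4*((-21 + 5) - 23)) = -2 + 1/(4*(-16 - 23)) = -2 + (1/4)/(-39) = -2 + (1/4)*(-1/39) = -2 - 1/156 = -313/156 ≈ -2.0064)
y*f = (2/3)*(-313/156) = -313/234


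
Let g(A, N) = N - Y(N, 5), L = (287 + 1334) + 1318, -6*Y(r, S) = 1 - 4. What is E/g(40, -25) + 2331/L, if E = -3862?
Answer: 22819717/149889 ≈ 152.24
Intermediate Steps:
Y(r, S) = ½ (Y(r, S) = -(1 - 4)/6 = -⅙*(-3) = ½)
L = 2939 (L = 1621 + 1318 = 2939)
g(A, N) = -½ + N (g(A, N) = N - 1*½ = N - ½ = -½ + N)
E/g(40, -25) + 2331/L = -3862/(-½ - 25) + 2331/2939 = -3862/(-51/2) + 2331*(1/2939) = -3862*(-2/51) + 2331/2939 = 7724/51 + 2331/2939 = 22819717/149889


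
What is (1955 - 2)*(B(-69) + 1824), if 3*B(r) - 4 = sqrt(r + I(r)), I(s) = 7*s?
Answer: 3564876 + 1302*I*sqrt(138) ≈ 3.5649e+6 + 15295.0*I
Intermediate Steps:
B(r) = 4/3 + 2*sqrt(2)*sqrt(r)/3 (B(r) = 4/3 + sqrt(r + 7*r)/3 = 4/3 + sqrt(8*r)/3 = 4/3 + (2*sqrt(2)*sqrt(r))/3 = 4/3 + 2*sqrt(2)*sqrt(r)/3)
(1955 - 2)*(B(-69) + 1824) = (1955 - 2)*((4/3 + 2*sqrt(2)*sqrt(-69)/3) + 1824) = 1953*((4/3 + 2*sqrt(2)*(I*sqrt(69))/3) + 1824) = 1953*((4/3 + 2*I*sqrt(138)/3) + 1824) = 1953*(5476/3 + 2*I*sqrt(138)/3) = 3564876 + 1302*I*sqrt(138)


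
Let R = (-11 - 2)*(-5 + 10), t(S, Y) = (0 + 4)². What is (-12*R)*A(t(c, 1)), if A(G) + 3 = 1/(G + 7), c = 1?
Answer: -53040/23 ≈ -2306.1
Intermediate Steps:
t(S, Y) = 16 (t(S, Y) = 4² = 16)
R = -65 (R = -13*5 = -65)
A(G) = -3 + 1/(7 + G) (A(G) = -3 + 1/(G + 7) = -3 + 1/(7 + G))
(-12*R)*A(t(c, 1)) = (-12*(-65))*((-20 - 3*16)/(7 + 16)) = 780*((-20 - 48)/23) = 780*((1/23)*(-68)) = 780*(-68/23) = -53040/23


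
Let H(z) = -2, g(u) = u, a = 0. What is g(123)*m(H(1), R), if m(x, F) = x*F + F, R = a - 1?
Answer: 123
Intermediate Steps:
R = -1 (R = 0 - 1 = -1)
m(x, F) = F + F*x (m(x, F) = F*x + F = F + F*x)
g(123)*m(H(1), R) = 123*(-(1 - 2)) = 123*(-1*(-1)) = 123*1 = 123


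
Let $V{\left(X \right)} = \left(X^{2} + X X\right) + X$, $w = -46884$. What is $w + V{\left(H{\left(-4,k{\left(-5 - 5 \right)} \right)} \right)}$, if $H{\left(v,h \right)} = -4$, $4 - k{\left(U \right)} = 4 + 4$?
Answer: $-46856$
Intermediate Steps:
$k{\left(U \right)} = -4$ ($k{\left(U \right)} = 4 - \left(4 + 4\right) = 4 - 8 = -4$)
$V{\left(X \right)} = X + 2 X^{2}$ ($V{\left(X \right)} = \left(X^{2} + X^{2}\right) + X = 2 X^{2} + X = X + 2 X^{2}$)
$w + V{\left(H{\left(-4,k{\left(-5 - 5 \right)} \right)} \right)} = -46884 - 4 \left(1 + 2 \left(-4\right)\right) = -46884 - 4 \left(1 - 8\right) = -46884 - -28 = -46884 + 28 = -46856$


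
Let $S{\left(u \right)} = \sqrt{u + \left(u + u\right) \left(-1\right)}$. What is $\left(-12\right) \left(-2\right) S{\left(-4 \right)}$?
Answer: $48$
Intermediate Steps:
$S{\left(u \right)} = \sqrt{- u}$ ($S{\left(u \right)} = \sqrt{u + 2 u \left(-1\right)} = \sqrt{u - 2 u} = \sqrt{- u}$)
$\left(-12\right) \left(-2\right) S{\left(-4 \right)} = \left(-12\right) \left(-2\right) \sqrt{\left(-1\right) \left(-4\right)} = 24 \sqrt{4} = 24 \cdot 2 = 48$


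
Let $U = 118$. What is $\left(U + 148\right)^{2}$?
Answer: $70756$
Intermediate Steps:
$\left(U + 148\right)^{2} = \left(118 + 148\right)^{2} = 266^{2} = 70756$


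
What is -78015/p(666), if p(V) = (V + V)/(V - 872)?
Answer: 2678515/222 ≈ 12065.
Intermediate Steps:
p(V) = 2*V/(-872 + V) (p(V) = (2*V)/(-872 + V) = 2*V/(-872 + V))
-78015/p(666) = -78015/(2*666/(-872 + 666)) = -78015/(2*666/(-206)) = -78015/(2*666*(-1/206)) = -78015/(-666/103) = -78015*(-103/666) = 2678515/222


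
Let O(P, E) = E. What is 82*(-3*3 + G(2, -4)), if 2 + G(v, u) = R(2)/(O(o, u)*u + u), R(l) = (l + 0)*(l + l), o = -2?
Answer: -2542/3 ≈ -847.33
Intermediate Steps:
R(l) = 2*l**2 (R(l) = l*(2*l) = 2*l**2)
G(v, u) = -2 + 8/(u + u**2) (G(v, u) = -2 + (2*2**2)/(u*u + u) = -2 + (2*4)/(u**2 + u) = -2 + 8/(u + u**2))
82*(-3*3 + G(2, -4)) = 82*(-3*3 + 2*(4 - 1*(-4) - 1*(-4)**2)/(-4*(1 - 4))) = 82*(-9 + 2*(-1/4)*(4 + 4 - 1*16)/(-3)) = 82*(-9 + 2*(-1/4)*(-1/3)*(4 + 4 - 16)) = 82*(-9 + 2*(-1/4)*(-1/3)*(-8)) = 82*(-9 - 4/3) = 82*(-31/3) = -2542/3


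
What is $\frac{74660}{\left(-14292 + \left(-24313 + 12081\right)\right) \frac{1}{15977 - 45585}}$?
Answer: $\frac{552633320}{6631} \approx 83341.0$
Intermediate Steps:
$\frac{74660}{\left(-14292 + \left(-24313 + 12081\right)\right) \frac{1}{15977 - 45585}} = \frac{74660}{\left(-14292 - 12232\right) \frac{1}{-29608}} = \frac{74660}{\left(-26524\right) \left(- \frac{1}{29608}\right)} = \frac{74660}{\frac{6631}{7402}} = 74660 \cdot \frac{7402}{6631} = \frac{552633320}{6631}$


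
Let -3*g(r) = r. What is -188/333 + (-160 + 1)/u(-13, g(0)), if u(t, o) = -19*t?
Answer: -99383/82251 ≈ -1.2083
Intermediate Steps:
g(r) = -r/3
-188/333 + (-160 + 1)/u(-13, g(0)) = -188/333 + (-160 + 1)/((-19*(-13))) = -188*1/333 - 159/247 = -188/333 - 159*1/247 = -188/333 - 159/247 = -99383/82251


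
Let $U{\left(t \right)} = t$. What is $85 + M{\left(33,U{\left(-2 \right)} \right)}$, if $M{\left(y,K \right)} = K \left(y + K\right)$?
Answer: $23$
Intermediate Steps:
$M{\left(y,K \right)} = K \left(K + y\right)$
$85 + M{\left(33,U{\left(-2 \right)} \right)} = 85 - 2 \left(-2 + 33\right) = 85 - 62 = 23$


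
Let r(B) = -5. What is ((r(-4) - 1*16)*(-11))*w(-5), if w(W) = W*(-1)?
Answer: 1155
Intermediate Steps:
w(W) = -W
((r(-4) - 1*16)*(-11))*w(-5) = ((-5 - 1*16)*(-11))*(-1*(-5)) = ((-5 - 16)*(-11))*5 = -21*(-11)*5 = 231*5 = 1155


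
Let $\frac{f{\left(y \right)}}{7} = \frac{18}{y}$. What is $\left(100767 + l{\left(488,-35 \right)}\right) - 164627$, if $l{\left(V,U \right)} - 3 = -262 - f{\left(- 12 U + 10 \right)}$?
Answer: $- \frac{13785648}{215} \approx -64119.0$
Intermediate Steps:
$f{\left(y \right)} = \frac{126}{y}$ ($f{\left(y \right)} = 7 \frac{18}{y} = \frac{126}{y}$)
$l{\left(V,U \right)} = -259 - \frac{126}{10 - 12 U}$ ($l{\left(V,U \right)} = 3 - \left(262 + \frac{126}{- 12 U + 10}\right) = 3 - \left(262 + \frac{126}{10 - 12 U}\right) = -259 - \frac{126}{10 - 12 U}$)
$\left(100767 + l{\left(488,-35 \right)}\right) - 164627 = \left(100767 + \frac{14 \left(97 - -3885\right)}{-5 + 6 \left(-35\right)}\right) - 164627 = \left(100767 + \frac{14 \left(97 + 3885\right)}{-5 - 210}\right) - 164627 = \left(100767 + 14 \frac{1}{-215} \cdot 3982\right) - 164627 = \left(100767 + 14 \left(- \frac{1}{215}\right) 3982\right) - 164627 = \left(100767 - \frac{55748}{215}\right) - 164627 = \frac{21609157}{215} - 164627 = - \frac{13785648}{215}$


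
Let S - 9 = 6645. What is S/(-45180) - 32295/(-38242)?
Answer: 50192743/71990565 ≈ 0.69721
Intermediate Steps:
S = 6654 (S = 9 + 6645 = 6654)
S/(-45180) - 32295/(-38242) = 6654/(-45180) - 32295/(-38242) = 6654*(-1/45180) - 32295*(-1/38242) = -1109/7530 + 32295/38242 = 50192743/71990565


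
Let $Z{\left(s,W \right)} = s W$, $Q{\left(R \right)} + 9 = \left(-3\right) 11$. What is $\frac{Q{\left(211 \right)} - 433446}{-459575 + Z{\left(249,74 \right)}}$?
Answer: $\frac{433488}{441149} \approx 0.98263$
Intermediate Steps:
$Q{\left(R \right)} = -42$ ($Q{\left(R \right)} = -9 - 33 = -42$)
$Z{\left(s,W \right)} = W s$
$\frac{Q{\left(211 \right)} - 433446}{-459575 + Z{\left(249,74 \right)}} = \frac{-42 - 433446}{-459575 + 74 \cdot 249} = - \frac{433488}{-459575 + 18426} = - \frac{433488}{-441149} = \left(-433488\right) \left(- \frac{1}{441149}\right) = \frac{433488}{441149}$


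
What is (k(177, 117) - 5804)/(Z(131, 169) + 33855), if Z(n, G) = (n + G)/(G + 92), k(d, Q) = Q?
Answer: -494769/2945485 ≈ -0.16798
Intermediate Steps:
Z(n, G) = (G + n)/(92 + G)
(k(177, 117) - 5804)/(Z(131, 169) + 33855) = (117 - 5804)/((169 + 131)/(92 + 169) + 33855) = -5687/(300/261 + 33855) = -5687/((1/261)*300 + 33855) = -5687/(100/87 + 33855) = -5687/2945485/87 = -5687*87/2945485 = -494769/2945485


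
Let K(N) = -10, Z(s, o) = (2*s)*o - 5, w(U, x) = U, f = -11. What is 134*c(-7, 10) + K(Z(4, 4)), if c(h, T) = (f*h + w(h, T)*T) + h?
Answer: -10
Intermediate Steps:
Z(s, o) = -5 + 2*o*s (Z(s, o) = 2*o*s - 5 = -5 + 2*o*s)
c(h, T) = -10*h + T*h (c(h, T) = (-11*h + h*T) + h = (-11*h + T*h) + h = -10*h + T*h)
134*c(-7, 10) + K(Z(4, 4)) = 134*(-7*(-10 + 10)) - 10 = 134*(-7*0) - 10 = 134*0 - 10 = 0 - 10 = -10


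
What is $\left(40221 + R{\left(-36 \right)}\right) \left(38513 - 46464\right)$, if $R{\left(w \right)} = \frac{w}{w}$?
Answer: $-319805122$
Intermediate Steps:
$R{\left(w \right)} = 1$
$\left(40221 + R{\left(-36 \right)}\right) \left(38513 - 46464\right) = \left(40221 + 1\right) \left(38513 - 46464\right) = 40222 \left(-7951\right) = -319805122$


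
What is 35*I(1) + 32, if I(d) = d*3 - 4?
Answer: -3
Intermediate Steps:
I(d) = -4 + 3*d (I(d) = 3*d - 4 = -4 + 3*d)
35*I(1) + 32 = 35*(-4 + 3*1) + 32 = 35*(-4 + 3) + 32 = 35*(-1) + 32 = -35 + 32 = -3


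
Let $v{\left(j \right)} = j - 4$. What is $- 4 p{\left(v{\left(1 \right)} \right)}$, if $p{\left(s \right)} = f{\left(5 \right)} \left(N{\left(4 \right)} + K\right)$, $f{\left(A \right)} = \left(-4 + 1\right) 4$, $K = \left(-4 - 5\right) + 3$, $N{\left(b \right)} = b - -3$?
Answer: $48$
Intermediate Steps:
$N{\left(b \right)} = 3 + b$ ($N{\left(b \right)} = b + 3 = 3 + b$)
$K = -6$ ($K = -9 + 3 = -6$)
$v{\left(j \right)} = -4 + j$ ($v{\left(j \right)} = j - 4 = -4 + j$)
$f{\left(A \right)} = -12$ ($f{\left(A \right)} = \left(-3\right) 4 = -12$)
$p{\left(s \right)} = -12$ ($p{\left(s \right)} = - 12 \left(\left(3 + 4\right) - 6\right) = - 12 \left(7 - 6\right) = \left(-12\right) 1 = -12$)
$- 4 p{\left(v{\left(1 \right)} \right)} = \left(-4\right) \left(-12\right) = 48$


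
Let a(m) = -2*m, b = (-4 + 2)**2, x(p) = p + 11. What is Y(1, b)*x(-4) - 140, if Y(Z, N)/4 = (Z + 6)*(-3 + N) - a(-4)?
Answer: -168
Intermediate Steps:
x(p) = 11 + p
b = 4 (b = (-2)**2 = 4)
Y(Z, N) = -32 + 4*(-3 + N)*(6 + Z) (Y(Z, N) = 4*((Z + 6)*(-3 + N) - (-2)*(-4)) = 4*((6 + Z)*(-3 + N) - 1*8) = 4*((-3 + N)*(6 + Z) - 8) = 4*(-8 + (-3 + N)*(6 + Z)) = -32 + 4*(-3 + N)*(6 + Z))
Y(1, b)*x(-4) - 140 = (-104 - 12*1 + 24*4 + 4*4*1)*(11 - 4) - 140 = (-104 - 12 + 96 + 16)*7 - 140 = -4*7 - 140 = -28 - 140 = -168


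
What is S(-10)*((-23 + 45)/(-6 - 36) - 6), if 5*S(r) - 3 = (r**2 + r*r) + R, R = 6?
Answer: -28633/105 ≈ -272.70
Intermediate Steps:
S(r) = 9/5 + 2*r**2/5 (S(r) = 3/5 + ((r**2 + r*r) + 6)/5 = 3/5 + ((r**2 + r**2) + 6)/5 = 3/5 + (2*r**2 + 6)/5 = 3/5 + (6 + 2*r**2)/5 = 3/5 + (6/5 + 2*r**2/5) = 9/5 + 2*r**2/5)
S(-10)*((-23 + 45)/(-6 - 36) - 6) = (9/5 + (2/5)*(-10)**2)*((-23 + 45)/(-6 - 36) - 6) = (9/5 + (2/5)*100)*(22/(-42) - 6) = (9/5 + 40)*(22*(-1/42) - 6) = 209*(-11/21 - 6)/5 = (209/5)*(-137/21) = -28633/105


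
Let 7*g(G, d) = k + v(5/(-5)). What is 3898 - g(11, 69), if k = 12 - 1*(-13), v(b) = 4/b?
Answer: 3895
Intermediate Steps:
k = 25 (k = 12 + 13 = 25)
g(G, d) = 3 (g(G, d) = (25 + 4/((5/(-5))))/7 = (25 + 4/((5*(-1/5))))/7 = (25 + 4/(-1))/7 = (25 + 4*(-1))/7 = (25 - 4)/7 = (1/7)*21 = 3)
3898 - g(11, 69) = 3898 - 1*3 = 3898 - 3 = 3895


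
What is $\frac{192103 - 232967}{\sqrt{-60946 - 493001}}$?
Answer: $\frac{40864 i \sqrt{553947}}{553947} \approx 54.904 i$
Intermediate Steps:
$\frac{192103 - 232967}{\sqrt{-60946 - 493001}} = \frac{192103 - 232967}{\sqrt{-553947}} = - \frac{40864}{i \sqrt{553947}} = - 40864 \left(- \frac{i \sqrt{553947}}{553947}\right) = \frac{40864 i \sqrt{553947}}{553947}$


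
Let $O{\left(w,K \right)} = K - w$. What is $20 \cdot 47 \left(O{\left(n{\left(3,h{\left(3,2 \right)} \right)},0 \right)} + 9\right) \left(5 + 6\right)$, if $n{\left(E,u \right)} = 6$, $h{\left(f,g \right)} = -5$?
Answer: $31020$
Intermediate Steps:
$20 \cdot 47 \left(O{\left(n{\left(3,h{\left(3,2 \right)} \right)},0 \right)} + 9\right) \left(5 + 6\right) = 20 \cdot 47 \left(\left(0 - 6\right) + 9\right) \left(5 + 6\right) = 940 \left(\left(0 - 6\right) + 9\right) 11 = 940 \left(-6 + 9\right) 11 = 940 \cdot 3 \cdot 11 = 940 \cdot 33 = 31020$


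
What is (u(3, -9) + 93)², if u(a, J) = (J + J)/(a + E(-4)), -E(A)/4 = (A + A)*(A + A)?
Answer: 554461209/64009 ≈ 8662.2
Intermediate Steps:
E(A) = -16*A² (E(A) = -4*(A + A)*(A + A) = -4*2*A*2*A = -16*A²)
u(a, J) = 2*J/(-256 + a) (u(a, J) = (J + J)/(a - 16*(-4)²) = (2*J)/(a - 16*16) = (2*J)/(a - 256) = (2*J)/(-256 + a) = 2*J/(-256 + a))
(u(3, -9) + 93)² = (2*(-9)/(-256 + 3) + 93)² = (2*(-9)/(-253) + 93)² = (2*(-9)*(-1/253) + 93)² = (18/253 + 93)² = (23547/253)² = 554461209/64009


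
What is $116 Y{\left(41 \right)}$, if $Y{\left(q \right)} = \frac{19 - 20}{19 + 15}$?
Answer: $- \frac{58}{17} \approx -3.4118$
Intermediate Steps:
$Y{\left(q \right)} = - \frac{1}{34}$
$116 Y{\left(41 \right)} = 116 \left(- \frac{1}{34}\right) = - \frac{58}{17}$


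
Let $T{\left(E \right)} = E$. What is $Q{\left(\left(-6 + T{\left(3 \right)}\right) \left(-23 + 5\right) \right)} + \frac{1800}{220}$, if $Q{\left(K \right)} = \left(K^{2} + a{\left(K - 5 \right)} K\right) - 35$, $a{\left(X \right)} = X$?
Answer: $\frac{60887}{11} \approx 5535.2$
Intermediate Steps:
$Q{\left(K \right)} = -35 + K^{2} + K \left(-5 + K\right)$ ($Q{\left(K \right)} = \left(K^{2} + \left(K - 5\right) K\right) - 35 = \left(K^{2} + \left(-5 + K\right) K\right) - 35 = \left(K^{2} + K \left(-5 + K\right)\right) - 35 = -35 + K^{2} + K \left(-5 + K\right)$)
$Q{\left(\left(-6 + T{\left(3 \right)}\right) \left(-23 + 5\right) \right)} + \frac{1800}{220} = \left(-35 + \left(\left(-6 + 3\right) \left(-23 + 5\right)\right)^{2} + \left(-6 + 3\right) \left(-23 + 5\right) \left(-5 + \left(-6 + 3\right) \left(-23 + 5\right)\right)\right) + \frac{1800}{220} = \left(-35 + \left(\left(-3\right) \left(-18\right)\right)^{2} + \left(-3\right) \left(-18\right) \left(-5 - -54\right)\right) + 1800 \cdot \frac{1}{220} = \left(-35 + 54^{2} + 54 \left(-5 + 54\right)\right) + \frac{90}{11} = \left(-35 + 2916 + 54 \cdot 49\right) + \frac{90}{11} = \left(-35 + 2916 + 2646\right) + \frac{90}{11} = 5527 + \frac{90}{11} = \frac{60887}{11}$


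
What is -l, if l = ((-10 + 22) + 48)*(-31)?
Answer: 1860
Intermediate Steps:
l = -1860 (l = (12 + 48)*(-31) = 60*(-31) = -1860)
-l = -1*(-1860) = 1860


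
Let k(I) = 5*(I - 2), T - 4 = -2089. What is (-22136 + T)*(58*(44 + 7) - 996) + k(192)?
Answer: -47520652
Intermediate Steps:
T = -2085 (T = 4 - 2089 = -2085)
k(I) = -10 + 5*I (k(I) = 5*(-2 + I) = -10 + 5*I)
(-22136 + T)*(58*(44 + 7) - 996) + k(192) = (-22136 - 2085)*(58*(44 + 7) - 996) + (-10 + 5*192) = -24221*(58*51 - 996) + (-10 + 960) = -24221*(2958 - 996) + 950 = -24221*1962 + 950 = -47521602 + 950 = -47520652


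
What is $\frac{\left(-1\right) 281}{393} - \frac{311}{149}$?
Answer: $- \frac{164092}{58557} \approx -2.8023$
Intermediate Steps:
$\frac{\left(-1\right) 281}{393} - \frac{311}{149} = \left(-281\right) \frac{1}{393} - \frac{311}{149} = - \frac{281}{393} - \frac{311}{149} = - \frac{164092}{58557}$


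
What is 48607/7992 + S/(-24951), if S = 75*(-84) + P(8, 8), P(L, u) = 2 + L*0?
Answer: 421042291/66469464 ≈ 6.3344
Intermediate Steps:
P(L, u) = 2 (P(L, u) = 2 + 0 = 2)
S = -6298 (S = 75*(-84) + 2 = -6300 + 2 = -6298)
48607/7992 + S/(-24951) = 48607/7992 - 6298/(-24951) = 48607*(1/7992) - 6298*(-1/24951) = 48607/7992 + 6298/24951 = 421042291/66469464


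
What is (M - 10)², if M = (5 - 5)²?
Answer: 100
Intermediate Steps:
M = 0 (M = 0² = 0)
(M - 10)² = (0 - 10)² = (-10)² = 100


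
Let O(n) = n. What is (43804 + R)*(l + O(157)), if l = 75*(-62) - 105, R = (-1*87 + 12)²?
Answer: -227274542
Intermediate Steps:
R = 5625 (R = (-87 + 12)² = (-75)² = 5625)
l = -4755 (l = -4650 - 105 = -4755)
(43804 + R)*(l + O(157)) = (43804 + 5625)*(-4755 + 157) = 49429*(-4598) = -227274542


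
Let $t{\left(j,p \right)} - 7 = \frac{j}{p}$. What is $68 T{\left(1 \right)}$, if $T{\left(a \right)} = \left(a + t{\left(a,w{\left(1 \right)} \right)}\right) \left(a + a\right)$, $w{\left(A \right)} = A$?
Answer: $1224$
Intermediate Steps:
$t{\left(j,p \right)} = 7 + \frac{j}{p}$
$T{\left(a \right)} = 2 a \left(7 + 2 a\right)$ ($T{\left(a \right)} = \left(a + \left(7 + \frac{a}{1}\right)\right) \left(a + a\right) = \left(a + \left(7 + a 1\right)\right) 2 a = \left(a + \left(7 + a\right)\right) 2 a = \left(7 + 2 a\right) 2 a = 2 a \left(7 + 2 a\right)$)
$68 T{\left(1 \right)} = 68 \cdot 2 \cdot 1 \left(7 + 2 \cdot 1\right) = 68 \cdot 2 \cdot 1 \left(7 + 2\right) = 68 \cdot 2 \cdot 1 \cdot 9 = 68 \cdot 18 = 1224$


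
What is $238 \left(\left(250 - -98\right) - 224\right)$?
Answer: $29512$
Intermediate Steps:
$238 \left(\left(250 - -98\right) - 224\right) = 238 \left(\left(250 + 98\right) - 224\right) = 238 \left(348 - 224\right) = 238 \cdot 124 = 29512$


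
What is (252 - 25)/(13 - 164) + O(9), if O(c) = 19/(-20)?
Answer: -7409/3020 ≈ -2.4533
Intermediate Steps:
O(c) = -19/20 (O(c) = 19*(-1/20) = -19/20)
(252 - 25)/(13 - 164) + O(9) = (252 - 25)/(13 - 164) - 19/20 = 227/(-151) - 19/20 = 227*(-1/151) - 19/20 = -227/151 - 19/20 = -7409/3020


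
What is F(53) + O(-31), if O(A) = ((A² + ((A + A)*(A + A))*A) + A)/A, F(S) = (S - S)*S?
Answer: 3814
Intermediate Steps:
F(S) = 0 (F(S) = 0*S = 0)
O(A) = (A + A² + 4*A³)/A (O(A) = ((A² + ((2*A)*(2*A))*A) + A)/A = ((A² + (4*A²)*A) + A)/A = ((A² + 4*A³) + A)/A = (A + A² + 4*A³)/A)
F(53) + O(-31) = 0 + (1 - 31 + 4*(-31)²) = 0 + (1 - 31 + 4*961) = 0 + (1 - 31 + 3844) = 0 + 3814 = 3814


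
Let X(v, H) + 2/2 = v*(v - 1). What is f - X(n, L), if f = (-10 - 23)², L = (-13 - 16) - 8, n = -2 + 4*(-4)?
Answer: 748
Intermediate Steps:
n = -18 (n = -2 - 16 = -18)
L = -37 (L = -29 - 8 = -37)
f = 1089 (f = (-33)² = 1089)
X(v, H) = -1 + v*(-1 + v) (X(v, H) = -1 + v*(v - 1) = -1 + v*(-1 + v))
f - X(n, L) = 1089 - (-1 + (-18)² - 1*(-18)) = 1089 - (-1 + 324 + 18) = 1089 - 1*341 = 1089 - 341 = 748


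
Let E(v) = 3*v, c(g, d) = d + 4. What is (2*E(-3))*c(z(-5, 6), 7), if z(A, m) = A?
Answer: -198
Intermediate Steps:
c(g, d) = 4 + d
(2*E(-3))*c(z(-5, 6), 7) = (2*(3*(-3)))*(4 + 7) = (2*(-9))*11 = -18*11 = -198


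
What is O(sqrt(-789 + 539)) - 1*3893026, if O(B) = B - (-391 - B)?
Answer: -3892635 + 10*I*sqrt(10) ≈ -3.8926e+6 + 31.623*I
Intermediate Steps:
O(B) = 391 + 2*B (O(B) = B + (391 + B) = 391 + 2*B)
O(sqrt(-789 + 539)) - 1*3893026 = (391 + 2*sqrt(-789 + 539)) - 1*3893026 = (391 + 2*sqrt(-250)) - 3893026 = (391 + 2*(5*I*sqrt(10))) - 3893026 = (391 + 10*I*sqrt(10)) - 3893026 = -3892635 + 10*I*sqrt(10)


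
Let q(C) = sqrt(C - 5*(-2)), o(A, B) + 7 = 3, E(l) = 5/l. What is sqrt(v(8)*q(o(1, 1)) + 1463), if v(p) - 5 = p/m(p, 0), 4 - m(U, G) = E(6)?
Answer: sqrt(528143 + 2717*sqrt(6))/19 ≈ 38.489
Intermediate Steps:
o(A, B) = -4 (o(A, B) = -7 + 3 = -4)
m(U, G) = 19/6 (m(U, G) = 4 - 5/6 = 19/6)
q(C) = sqrt(10 + C) (q(C) = sqrt(C + 10) = sqrt(10 + C))
v(p) = 5 + 6*p/19 (v(p) = 5 + p/(19/6) = 5 + p*(6/19) = 5 + 6*p/19)
sqrt(v(8)*q(o(1, 1)) + 1463) = sqrt((5 + (6/19)*8)*sqrt(10 - 4) + 1463) = sqrt((5 + 48/19)*sqrt(6) + 1463) = sqrt(143*sqrt(6)/19 + 1463) = sqrt(1463 + 143*sqrt(6)/19)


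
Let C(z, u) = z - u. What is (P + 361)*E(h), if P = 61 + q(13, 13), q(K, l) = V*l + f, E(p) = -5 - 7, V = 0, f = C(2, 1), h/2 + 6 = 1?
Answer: -5076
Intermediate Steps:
h = -10 (h = -12 + 2*1 = -12 + 2 = -10)
f = 1 (f = 2 - 1*1 = 2 - 1 = 1)
E(p) = -12
q(K, l) = 1 (q(K, l) = 0*l + 1 = 0 + 1 = 1)
P = 62 (P = 61 + 1 = 62)
(P + 361)*E(h) = (62 + 361)*(-12) = 423*(-12) = -5076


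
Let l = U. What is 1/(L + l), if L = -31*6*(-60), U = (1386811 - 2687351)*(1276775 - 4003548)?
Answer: 1/3546277368580 ≈ 2.8199e-13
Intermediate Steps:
U = 3546277357420 (U = -1300540*(-2726773) = 3546277357420)
l = 3546277357420
L = 11160 (L = -186*(-60) = 11160)
1/(L + l) = 1/(11160 + 3546277357420) = 1/3546277368580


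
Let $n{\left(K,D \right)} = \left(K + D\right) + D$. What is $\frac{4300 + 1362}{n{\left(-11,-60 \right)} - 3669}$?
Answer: $- \frac{149}{100} \approx -1.49$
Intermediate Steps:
$n{\left(K,D \right)} = K + 2 D$ ($n{\left(K,D \right)} = \left(D + K\right) + D = K + 2 D$)
$\frac{4300 + 1362}{n{\left(-11,-60 \right)} - 3669} = \frac{4300 + 1362}{\left(-11 + 2 \left(-60\right)\right) - 3669} = \frac{5662}{\left(-11 - 120\right) - 3669} = \frac{5662}{-131 - 3669} = \frac{5662}{-3800} = 5662 \left(- \frac{1}{3800}\right) = - \frac{149}{100}$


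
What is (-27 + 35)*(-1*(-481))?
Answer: 3848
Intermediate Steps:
(-27 + 35)*(-1*(-481)) = 8*481 = 3848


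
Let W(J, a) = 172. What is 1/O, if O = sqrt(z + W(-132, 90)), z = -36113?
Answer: -I*sqrt(35941)/35941 ≈ -0.0052748*I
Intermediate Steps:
O = I*sqrt(35941) (O = sqrt(-36113 + 172) = sqrt(-35941) = I*sqrt(35941) ≈ 189.58*I)
1/O = 1/(I*sqrt(35941)) = -I*sqrt(35941)/35941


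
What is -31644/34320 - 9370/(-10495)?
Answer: -175423/6003140 ≈ -0.029222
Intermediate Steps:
-31644/34320 - 9370/(-10495) = -31644*1/34320 - 9370*(-1/10495) = -2637/2860 + 1874/2099 = -175423/6003140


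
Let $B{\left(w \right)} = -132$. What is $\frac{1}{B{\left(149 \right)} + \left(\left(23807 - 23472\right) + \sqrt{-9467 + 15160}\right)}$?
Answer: $\frac{203}{35516} - \frac{\sqrt{5693}}{35516} \approx 0.0035913$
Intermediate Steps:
$\frac{1}{B{\left(149 \right)} + \left(\left(23807 - 23472\right) + \sqrt{-9467 + 15160}\right)} = \frac{1}{-132 + \left(\left(23807 - 23472\right) + \sqrt{-9467 + 15160}\right)} = \frac{1}{-132 + \left(335 + \sqrt{5693}\right)} = \frac{1}{203 + \sqrt{5693}}$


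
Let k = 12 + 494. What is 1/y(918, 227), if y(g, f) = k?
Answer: 1/506 ≈ 0.0019763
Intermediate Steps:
k = 506
y(g, f) = 506
1/y(918, 227) = 1/506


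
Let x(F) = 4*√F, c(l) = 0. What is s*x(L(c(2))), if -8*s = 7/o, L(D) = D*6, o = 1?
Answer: 0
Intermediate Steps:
L(D) = 6*D
s = -7/8 (s = -7/(8*1) = -7/8 ≈ -0.87500)
s*x(L(c(2))) = -7*√(6*0)/2 = -7*√0/2 = -7*0/2 = -7/8*0 = 0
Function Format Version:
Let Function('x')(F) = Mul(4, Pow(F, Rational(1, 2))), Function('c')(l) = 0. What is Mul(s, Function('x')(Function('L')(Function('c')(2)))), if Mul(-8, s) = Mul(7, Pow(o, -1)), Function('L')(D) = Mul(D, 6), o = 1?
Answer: 0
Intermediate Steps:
Function('L')(D) = Mul(6, D)
s = Rational(-7, 8) (s = Mul(Rational(-1, 8), Mul(7, Pow(1, -1))) = Mul(Rational(-1, 8), Mul(7, 1)) = Mul(Rational(-1, 8), 7) = Rational(-7, 8) ≈ -0.87500)
Mul(s, Function('x')(Function('L')(Function('c')(2)))) = Mul(Rational(-7, 8), Mul(4, Pow(Mul(6, 0), Rational(1, 2)))) = Mul(Rational(-7, 8), Mul(4, Pow(0, Rational(1, 2)))) = Mul(Rational(-7, 8), Mul(4, 0)) = Mul(Rational(-7, 8), 0) = 0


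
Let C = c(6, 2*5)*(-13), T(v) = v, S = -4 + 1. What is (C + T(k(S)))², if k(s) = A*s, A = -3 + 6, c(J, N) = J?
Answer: 7569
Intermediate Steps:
A = 3
S = -3
k(s) = 3*s
C = -78 (C = 6*(-13) = -78)
(C + T(k(S)))² = (-78 + 3*(-3))² = (-78 - 9)² = (-87)² = 7569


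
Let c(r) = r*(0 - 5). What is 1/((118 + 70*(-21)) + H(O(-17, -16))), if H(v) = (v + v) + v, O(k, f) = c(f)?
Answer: -1/1112 ≈ -0.00089928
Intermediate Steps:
c(r) = -5*r (c(r) = r*(-5) = -5*r)
O(k, f) = -5*f
H(v) = 3*v (H(v) = 2*v + v = 3*v)
1/((118 + 70*(-21)) + H(O(-17, -16))) = 1/((118 + 70*(-21)) + 3*(-5*(-16))) = 1/((118 - 1470) + 3*80) = 1/(-1352 + 240) = 1/(-1112) = -1/1112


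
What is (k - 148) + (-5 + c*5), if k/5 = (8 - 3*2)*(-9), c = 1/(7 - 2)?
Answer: -242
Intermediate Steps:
c = ⅕ (c = 1/5 = ⅕ ≈ 0.20000)
k = -90 (k = 5*((8 - 3*2)*(-9)) = 5*((8 - 6)*(-9)) = 5*(2*(-9)) = 5*(-18) = -90)
(k - 148) + (-5 + c*5) = (-90 - 148) + (-5 + (⅕)*5) = -238 + (-5 + 1) = -238 - 4 = -242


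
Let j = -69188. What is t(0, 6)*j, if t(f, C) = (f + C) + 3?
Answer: -622692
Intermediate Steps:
t(f, C) = 3 + C + f (t(f, C) = (C + f) + 3 = 3 + C + f)
t(0, 6)*j = (3 + 6 + 0)*(-69188) = 9*(-69188) = -622692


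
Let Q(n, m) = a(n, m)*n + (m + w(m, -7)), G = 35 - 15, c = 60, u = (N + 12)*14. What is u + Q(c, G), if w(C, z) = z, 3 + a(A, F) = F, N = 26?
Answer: 1565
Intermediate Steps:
a(A, F) = -3 + F
u = 532 (u = (26 + 12)*14 = 38*14 = 532)
G = 20
Q(n, m) = -7 + m + n*(-3 + m) (Q(n, m) = (-3 + m)*n + (m - 7) = n*(-3 + m) + (-7 + m) = -7 + m + n*(-3 + m))
u + Q(c, G) = 532 + (-7 + 20 + 60*(-3 + 20)) = 532 + (-7 + 20 + 60*17) = 532 + (-7 + 20 + 1020) = 532 + 1033 = 1565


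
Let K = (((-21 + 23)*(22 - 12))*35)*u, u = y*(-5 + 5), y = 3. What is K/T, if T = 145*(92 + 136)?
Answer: 0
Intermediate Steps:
u = 0 (u = 3*(-5 + 5) = 3*0 = 0)
T = 33060 (T = 145*228 = 33060)
K = 0 (K = (((-21 + 23)*(22 - 12))*35)*0 = ((2*10)*35)*0 = (20*35)*0 = 700*0 = 0)
K/T = 0/33060 = 0*(1/33060) = 0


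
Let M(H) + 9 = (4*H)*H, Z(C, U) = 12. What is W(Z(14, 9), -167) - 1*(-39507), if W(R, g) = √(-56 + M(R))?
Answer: 39507 + √511 ≈ 39530.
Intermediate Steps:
M(H) = -9 + 4*H² (M(H) = -9 + (4*H)*H = -9 + 4*H²)
W(R, g) = √(-65 + 4*R²) (W(R, g) = √(-56 + (-9 + 4*R²)) = √(-65 + 4*R²))
W(Z(14, 9), -167) - 1*(-39507) = √(-65 + 4*12²) - 1*(-39507) = √(-65 + 4*144) + 39507 = √(-65 + 576) + 39507 = √511 + 39507 = 39507 + √511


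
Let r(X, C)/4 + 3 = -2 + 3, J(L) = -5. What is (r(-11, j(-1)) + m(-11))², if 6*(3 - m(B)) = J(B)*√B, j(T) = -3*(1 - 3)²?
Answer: 625/36 - 25*I*√11/3 ≈ 17.361 - 27.639*I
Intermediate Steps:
j(T) = -12 (j(T) = -3*(-2)² = -3*4 = -12)
r(X, C) = -8 (r(X, C) = -12 + 4*(-2 + 3) = -12 + 4*1 = -12 + 4 = -8)
m(B) = 3 + 5*√B/6 (m(B) = 3 - (-5)*√B/6 = 3 + 5*√B/6)
(r(-11, j(-1)) + m(-11))² = (-8 + (3 + 5*√(-11)/6))² = (-8 + (3 + 5*(I*√11)/6))² = (-8 + (3 + 5*I*√11/6))² = (-5 + 5*I*√11/6)²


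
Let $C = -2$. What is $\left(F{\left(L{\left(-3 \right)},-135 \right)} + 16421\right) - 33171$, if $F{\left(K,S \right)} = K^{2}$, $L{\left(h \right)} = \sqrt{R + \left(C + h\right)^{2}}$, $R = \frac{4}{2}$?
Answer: $-16723$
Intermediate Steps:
$R = 2$ ($R = 4 \cdot \frac{1}{2} = 2$)
$L{\left(h \right)} = \sqrt{2 + \left(-2 + h\right)^{2}}$
$\left(F{\left(L{\left(-3 \right)},-135 \right)} + 16421\right) - 33171 = \left(\left(\sqrt{2 + \left(-2 - 3\right)^{2}}\right)^{2} + 16421\right) - 33171 = \left(\left(\sqrt{2 + \left(-5\right)^{2}}\right)^{2} + 16421\right) - 33171 = \left(\left(\sqrt{2 + 25}\right)^{2} + 16421\right) - 33171 = \left(\left(\sqrt{27}\right)^{2} + 16421\right) - 33171 = \left(\left(3 \sqrt{3}\right)^{2} + 16421\right) - 33171 = \left(27 + 16421\right) - 33171 = 16448 - 33171 = -16723$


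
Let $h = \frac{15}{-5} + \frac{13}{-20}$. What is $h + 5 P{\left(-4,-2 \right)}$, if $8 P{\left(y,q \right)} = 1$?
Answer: $- \frac{121}{40} \approx -3.025$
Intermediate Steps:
$h = - \frac{73}{20}$ ($h = 15 \left(- \frac{1}{5}\right) + 13 \left(- \frac{1}{20}\right) = -3 - \frac{13}{20} = - \frac{73}{20} \approx -3.65$)
$P{\left(y,q \right)} = \frac{1}{8}$ ($P{\left(y,q \right)} = \frac{1}{8} \cdot 1 = \frac{1}{8}$)
$h + 5 P{\left(-4,-2 \right)} = - \frac{73}{20} + 5 \cdot \frac{1}{8} = - \frac{73}{20} + \frac{5}{8} = - \frac{121}{40}$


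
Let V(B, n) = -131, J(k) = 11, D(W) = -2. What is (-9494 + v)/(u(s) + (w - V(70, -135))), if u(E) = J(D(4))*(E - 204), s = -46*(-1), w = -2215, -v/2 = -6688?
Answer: -647/637 ≈ -1.0157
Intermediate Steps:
v = 13376 (v = -2*(-6688) = 13376)
s = 46
u(E) = -2244 + 11*E (u(E) = 11*(E - 204) = 11*(-204 + E) = -2244 + 11*E)
(-9494 + v)/(u(s) + (w - V(70, -135))) = (-9494 + 13376)/((-2244 + 11*46) + (-2215 - 1*(-131))) = 3882/((-2244 + 506) + (-2215 + 131)) = 3882/(-1738 - 2084) = 3882/(-3822) = 3882*(-1/3822) = -647/637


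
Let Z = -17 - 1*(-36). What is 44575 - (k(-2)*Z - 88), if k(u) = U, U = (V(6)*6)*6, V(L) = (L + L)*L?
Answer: -4585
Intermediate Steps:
V(L) = 2*L**2 (V(L) = (2*L)*L = 2*L**2)
U = 2592 (U = ((2*6**2)*6)*6 = ((2*36)*6)*6 = (72*6)*6 = 432*6 = 2592)
k(u) = 2592
Z = 19 (Z = -17 + 36 = 19)
44575 - (k(-2)*Z - 88) = 44575 - (2592*19 - 88) = 44575 - (49248 - 88) = 44575 - 1*49160 = 44575 - 49160 = -4585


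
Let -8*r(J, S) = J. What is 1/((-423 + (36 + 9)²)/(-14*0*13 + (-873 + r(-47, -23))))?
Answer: -6937/12816 ≈ -0.54128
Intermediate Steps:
r(J, S) = -J/8
1/((-423 + (36 + 9)²)/(-14*0*13 + (-873 + r(-47, -23)))) = 1/((-423 + (36 + 9)²)/(-14*0*13 + (-873 - ⅛*(-47)))) = 1/((-423 + 45²)/(0*13 + (-873 + 47/8))) = 1/((-423 + 2025)/(0 - 6937/8)) = 1/(1602/(-6937/8)) = 1/(1602*(-8/6937)) = 1/(-12816/6937) = -6937/12816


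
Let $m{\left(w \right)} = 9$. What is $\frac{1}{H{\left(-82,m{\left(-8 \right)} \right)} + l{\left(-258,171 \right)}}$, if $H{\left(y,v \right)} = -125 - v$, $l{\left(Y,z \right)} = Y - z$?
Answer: $- \frac{1}{563} \approx -0.0017762$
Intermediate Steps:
$\frac{1}{H{\left(-82,m{\left(-8 \right)} \right)} + l{\left(-258,171 \right)}} = \frac{1}{\left(-125 - 9\right) - 429} = \frac{1}{-134 - 429} = \frac{1}{-563} = - \frac{1}{563}$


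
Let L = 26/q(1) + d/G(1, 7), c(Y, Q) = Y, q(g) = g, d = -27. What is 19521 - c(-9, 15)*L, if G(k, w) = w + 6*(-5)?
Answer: 454608/23 ≈ 19766.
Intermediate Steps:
G(k, w) = -30 + w (G(k, w) = w - 30 = -30 + w)
L = 625/23 (L = 26/1 - 27/(-30 + 7) = 26*1 - 27/(-23) = 26 - 27*(-1/23) = 26 + 27/23 = 625/23 ≈ 27.174)
19521 - c(-9, 15)*L = 19521 - (-9)*625/23 = 19521 - 1*(-5625/23) = 19521 + 5625/23 = 454608/23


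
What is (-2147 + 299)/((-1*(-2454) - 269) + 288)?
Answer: -1848/2473 ≈ -0.74727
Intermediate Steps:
(-2147 + 299)/((-1*(-2454) - 269) + 288) = -1848/((2454 - 269) + 288) = -1848/(2185 + 288) = -1848/2473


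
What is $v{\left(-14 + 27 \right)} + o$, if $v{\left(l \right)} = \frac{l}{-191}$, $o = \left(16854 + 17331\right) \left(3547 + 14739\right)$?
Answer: $\frac{119395419797}{191} \approx 6.2511 \cdot 10^{8}$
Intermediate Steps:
$o = 625106910$ ($o = 34185 \cdot 18286 = 625106910$)
$v{\left(l \right)} = - \frac{l}{191}$ ($v{\left(l \right)} = l \left(- \frac{1}{191}\right) = - \frac{l}{191}$)
$v{\left(-14 + 27 \right)} + o = - \frac{-14 + 27}{191} + 625106910 = \left(- \frac{1}{191}\right) 13 + 625106910 = - \frac{13}{191} + 625106910 = \frac{119395419797}{191}$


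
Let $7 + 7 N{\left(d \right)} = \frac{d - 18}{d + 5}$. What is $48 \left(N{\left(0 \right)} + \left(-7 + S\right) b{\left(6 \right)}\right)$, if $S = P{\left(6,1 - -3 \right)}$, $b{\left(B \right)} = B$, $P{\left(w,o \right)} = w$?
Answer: $- \frac{12624}{35} \approx -360.69$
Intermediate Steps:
$S = 6$
$N{\left(d \right)} = -1 + \frac{-18 + d}{7 \left(5 + d\right)}$ ($N{\left(d \right)} = -1 + \frac{\left(d - 18\right) \frac{1}{d + 5}}{7} = -1 + \frac{\left(-18 + d\right) \frac{1}{5 + d}}{7} = -1 + \frac{\frac{1}{5 + d} \left(-18 + d\right)}{7} = -1 + \frac{-18 + d}{7 \left(5 + d\right)}$)
$48 \left(N{\left(0 \right)} + \left(-7 + S\right) b{\left(6 \right)}\right) = 48 \left(\frac{-53 - 0}{7 \left(5 + 0\right)} + \left(-7 + 6\right) 6\right) = 48 \left(\frac{-53 + 0}{7 \cdot 5} - 6\right) = 48 \left(\frac{1}{7} \cdot \frac{1}{5} \left(-53\right) - 6\right) = 48 \left(- \frac{53}{35} - 6\right) = 48 \left(- \frac{263}{35}\right) = - \frac{12624}{35}$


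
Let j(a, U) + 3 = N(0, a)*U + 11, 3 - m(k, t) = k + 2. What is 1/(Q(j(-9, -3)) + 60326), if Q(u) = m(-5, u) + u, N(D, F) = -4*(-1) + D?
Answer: 1/60328 ≈ 1.6576e-5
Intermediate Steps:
m(k, t) = 1 - k (m(k, t) = 3 - (k + 2) = 3 - (2 + k) = 3 + (-2 - k) = 1 - k)
N(D, F) = 4 + D
j(a, U) = 8 + 4*U (j(a, U) = -3 + ((4 + 0)*U + 11) = -3 + (4*U + 11) = -3 + (11 + 4*U) = 8 + 4*U)
Q(u) = 6 + u (Q(u) = (1 - 1*(-5)) + u = (1 + 5) + u = 6 + u)
1/(Q(j(-9, -3)) + 60326) = 1/((6 + (8 + 4*(-3))) + 60326) = 1/((6 + (8 - 12)) + 60326) = 1/((6 - 4) + 60326) = 1/(2 + 60326) = 1/60328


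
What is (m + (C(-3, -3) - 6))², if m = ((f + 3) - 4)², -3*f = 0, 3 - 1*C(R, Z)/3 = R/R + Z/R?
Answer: 4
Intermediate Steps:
C(R, Z) = 6 - 3*Z/R (C(R, Z) = 9 - 3*(R/R + Z/R) = 9 - 3*(1 + Z/R) = 9 + (-3 - 3*Z/R) = 6 - 3*Z/R)
f = 0 (f = -⅓*0 = 0)
m = 1 (m = ((0 + 3) - 4)² = (3 - 4)² = (-1)² = 1)
(m + (C(-3, -3) - 6))² = (1 + ((6 - 3*(-3)/(-3)) - 6))² = (1 + ((6 - 3*(-3)*(-⅓)) - 6))² = (1 + ((6 - 3) - 6))² = (1 + (3 - 6))² = (1 - 3)² = (-2)² = 4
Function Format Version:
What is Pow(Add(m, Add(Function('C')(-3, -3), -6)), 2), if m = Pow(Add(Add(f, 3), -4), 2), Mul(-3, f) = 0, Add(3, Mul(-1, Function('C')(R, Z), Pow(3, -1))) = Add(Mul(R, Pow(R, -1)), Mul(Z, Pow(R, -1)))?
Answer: 4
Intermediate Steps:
Function('C')(R, Z) = Add(6, Mul(-3, Z, Pow(R, -1))) (Function('C')(R, Z) = Add(9, Mul(-3, Add(Mul(R, Pow(R, -1)), Mul(Z, Pow(R, -1))))) = Add(9, Mul(-3, Add(1, Mul(Z, Pow(R, -1))))) = Add(9, Add(-3, Mul(-3, Z, Pow(R, -1)))) = Add(6, Mul(-3, Z, Pow(R, -1))))
f = 0 (f = Mul(Rational(-1, 3), 0) = 0)
m = 1 (m = Pow(Add(Add(0, 3), -4), 2) = Pow(Add(3, -4), 2) = Pow(-1, 2) = 1)
Pow(Add(m, Add(Function('C')(-3, -3), -6)), 2) = Pow(Add(1, Add(Add(6, Mul(-3, -3, Pow(-3, -1))), -6)), 2) = Pow(Add(1, Add(Add(6, Mul(-3, -3, Rational(-1, 3))), -6)), 2) = Pow(Add(1, Add(Add(6, -3), -6)), 2) = Pow(Add(1, Add(3, -6)), 2) = Pow(Add(1, -3), 2) = Pow(-2, 2) = 4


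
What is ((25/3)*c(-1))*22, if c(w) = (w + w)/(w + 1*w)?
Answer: 550/3 ≈ 183.33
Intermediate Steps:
c(w) = 1 (c(w) = (2*w)/(w + w) = (2*w)/((2*w)) = (2*w)*(1/(2*w)) = 1)
((25/3)*c(-1))*22 = ((25/3)*1)*22 = (25/3)*22 = 550/3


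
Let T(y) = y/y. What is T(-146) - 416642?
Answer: -416641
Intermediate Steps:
T(y) = 1
T(-146) - 416642 = 1 - 416642 = -416641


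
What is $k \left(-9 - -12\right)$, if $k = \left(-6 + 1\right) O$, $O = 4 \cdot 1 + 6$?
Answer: $-150$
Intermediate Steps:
$O = 10$ ($O = 4 + 6 = 10$)
$k = -50$ ($k = \left(-6 + 1\right) 10 = \left(-5\right) 10 = -50$)
$k \left(-9 - -12\right) = - 50 \left(-9 - -12\right) = - 50 \left(-9 + 12\right) = \left(-50\right) 3 = -150$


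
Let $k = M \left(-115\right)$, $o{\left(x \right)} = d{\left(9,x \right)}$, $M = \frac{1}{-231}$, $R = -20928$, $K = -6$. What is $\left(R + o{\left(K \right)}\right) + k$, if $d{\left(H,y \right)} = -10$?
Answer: $- \frac{4836563}{231} \approx -20938.0$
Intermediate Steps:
$M = - \frac{1}{231} \approx -0.004329$
$o{\left(x \right)} = -10$
$k = \frac{115}{231}$ ($k = \left(- \frac{1}{231}\right) \left(-115\right) = \frac{115}{231} \approx 0.49784$)
$\left(R + o{\left(K \right)}\right) + k = \left(-20928 - 10\right) + \frac{115}{231} = -20938 + \frac{115}{231} = - \frac{4836563}{231}$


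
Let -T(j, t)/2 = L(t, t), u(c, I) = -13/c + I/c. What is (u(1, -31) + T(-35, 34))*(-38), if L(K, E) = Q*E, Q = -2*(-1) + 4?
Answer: 17176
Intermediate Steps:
Q = 6 (Q = 2 + 4 = 6)
L(K, E) = 6*E
T(j, t) = -12*t
(u(1, -31) + T(-35, 34))*(-38) = ((-13 - 31)/1 - 12*34)*(-38) = (1*(-44) - 408)*(-38) = (-44 - 408)*(-38) = -452*(-38) = 17176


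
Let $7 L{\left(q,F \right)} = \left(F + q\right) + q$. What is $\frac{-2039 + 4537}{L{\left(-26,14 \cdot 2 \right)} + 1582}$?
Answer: $\frac{8743}{5525} \approx 1.5824$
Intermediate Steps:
$L{\left(q,F \right)} = \frac{F}{7} + \frac{2 q}{7}$ ($L{\left(q,F \right)} = \frac{\left(F + q\right) + q}{7} = \frac{F + 2 q}{7} = \frac{F}{7} + \frac{2 q}{7}$)
$\frac{-2039 + 4537}{L{\left(-26,14 \cdot 2 \right)} + 1582} = \frac{-2039 + 4537}{\left(\frac{14 \cdot 2}{7} + \frac{2}{7} \left(-26\right)\right) + 1582} = \frac{2498}{\left(\frac{1}{7} \cdot 28 - \frac{52}{7}\right) + 1582} = \frac{2498}{\left(4 - \frac{52}{7}\right) + 1582} = \frac{2498}{- \frac{24}{7} + 1582} = \frac{2498}{\frac{11050}{7}} = 2498 \cdot \frac{7}{11050} = \frac{8743}{5525}$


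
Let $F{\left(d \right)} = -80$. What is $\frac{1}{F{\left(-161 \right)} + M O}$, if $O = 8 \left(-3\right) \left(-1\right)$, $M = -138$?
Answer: $- \frac{1}{3392} \approx -0.00029481$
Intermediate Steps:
$O = 24$ ($O = \left(-24\right) \left(-1\right) = 24$)
$\frac{1}{F{\left(-161 \right)} + M O} = \frac{1}{-80 - 3312} = \frac{1}{-3392} = - \frac{1}{3392}$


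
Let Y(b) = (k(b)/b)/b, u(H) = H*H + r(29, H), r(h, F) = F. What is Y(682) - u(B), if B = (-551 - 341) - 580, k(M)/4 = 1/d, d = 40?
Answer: -10071385786879/4651240 ≈ -2.1653e+6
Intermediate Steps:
k(M) = ⅒ (k(M) = 4/40 = 4*(1/40) = ⅒)
B = -1472 (B = -892 - 580 = -1472)
u(H) = H + H² (u(H) = H*H + H = H² + H = H + H²)
Y(b) = 1/(10*b²) (Y(b) = (1/(10*b))/b = 1/(10*b²))
Y(682) - u(B) = (⅒)/682² - (-1472)*(1 - 1472) = (⅒)*(1/465124) - (-1472)*(-1471) = 1/4651240 - 1*2165312 = 1/4651240 - 2165312 = -10071385786879/4651240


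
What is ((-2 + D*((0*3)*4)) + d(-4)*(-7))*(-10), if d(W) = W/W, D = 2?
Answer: 90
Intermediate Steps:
d(W) = 1
((-2 + D*((0*3)*4)) + d(-4)*(-7))*(-10) = ((-2 + 2*((0*3)*4)) + 1*(-7))*(-10) = ((-2 + 2*(0*4)) - 7)*(-10) = ((-2 + 2*0) - 7)*(-10) = ((-2 + 0) - 7)*(-10) = (-2 - 7)*(-10) = -9*(-10) = 90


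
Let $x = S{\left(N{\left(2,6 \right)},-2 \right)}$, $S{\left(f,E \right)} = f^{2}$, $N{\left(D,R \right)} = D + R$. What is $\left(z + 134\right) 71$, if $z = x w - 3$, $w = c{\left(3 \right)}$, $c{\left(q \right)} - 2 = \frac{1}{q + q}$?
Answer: $\frac{57439}{3} \approx 19146.0$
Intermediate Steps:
$x = 64$ ($x = \left(2 + 6\right)^{2} = 8^{2} = 64$)
$c{\left(q \right)} = 2 + \frac{1}{2 q}$ ($c{\left(q \right)} = 2 + \frac{1}{q + q} = 2 + \frac{1}{2 q}$)
$w = \frac{13}{6}$ ($w = 2 + \frac{1}{2 \cdot 3} = 2 + \frac{1}{2} \cdot \frac{1}{3} = 2 + \frac{1}{6} = \frac{13}{6} \approx 2.1667$)
$z = \frac{407}{3}$ ($z = 64 \cdot \frac{13}{6} - 3 = \frac{416}{3} - 3 = \frac{407}{3} \approx 135.67$)
$\left(z + 134\right) 71 = \left(\frac{407}{3} + 134\right) 71 = \frac{809}{3} \cdot 71 = \frac{57439}{3}$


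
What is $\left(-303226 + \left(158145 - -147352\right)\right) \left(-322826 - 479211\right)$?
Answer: $-1821426027$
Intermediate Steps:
$\left(-303226 + \left(158145 - -147352\right)\right) \left(-322826 - 479211\right) = \left(-303226 + \left(158145 + 147352\right)\right) \left(-802037\right) = \left(-303226 + 305497\right) \left(-802037\right) = 2271 \left(-802037\right) = -1821426027$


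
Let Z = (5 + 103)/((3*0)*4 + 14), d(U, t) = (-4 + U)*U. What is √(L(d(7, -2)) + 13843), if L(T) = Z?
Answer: √678685/7 ≈ 117.69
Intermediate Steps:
d(U, t) = U*(-4 + U)
Z = 54/7 (Z = 108/(0*4 + 14) = 108/(0 + 14) = 108/14 = 108*(1/14) = 54/7 ≈ 7.7143)
L(T) = 54/7
√(L(d(7, -2)) + 13843) = √(54/7 + 13843) = √(96955/7) = √678685/7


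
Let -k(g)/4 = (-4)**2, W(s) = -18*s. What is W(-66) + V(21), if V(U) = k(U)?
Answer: 1124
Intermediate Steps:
k(g) = -64 (k(g) = -4*(-4)**2 = -4*16 = -64)
V(U) = -64
W(-66) + V(21) = -18*(-66) - 64 = 1188 - 64 = 1124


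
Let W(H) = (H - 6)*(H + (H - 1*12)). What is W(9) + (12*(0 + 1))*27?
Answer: 342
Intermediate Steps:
W(H) = (-12 + 2*H)*(-6 + H) (W(H) = (-6 + H)*(H + (H - 12)) = (-6 + H)*(H + (-12 + H)) = (-6 + H)*(-12 + 2*H) = (-12 + 2*H)*(-6 + H))
W(9) + (12*(0 + 1))*27 = (72 - 24*9 + 2*9²) + (12*(0 + 1))*27 = (72 - 216 + 2*81) + (12*1)*27 = (72 - 216 + 162) + 12*27 = 18 + 324 = 342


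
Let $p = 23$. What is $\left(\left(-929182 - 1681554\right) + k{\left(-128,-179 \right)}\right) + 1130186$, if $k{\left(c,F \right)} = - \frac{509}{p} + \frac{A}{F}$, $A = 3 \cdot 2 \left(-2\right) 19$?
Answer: $- \frac{6095510217}{4117} \approx -1.4806 \cdot 10^{6}$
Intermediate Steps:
$A = -228$ ($A = 6 \left(-2\right) 19 = \left(-12\right) 19 = -228$)
$k{\left(c,F \right)} = - \frac{509}{23} - \frac{228}{F}$
$\left(\left(-929182 - 1681554\right) + k{\left(-128,-179 \right)}\right) + 1130186 = \left(\left(-929182 - 1681554\right) - \left(\frac{509}{23} + \frac{228}{-179}\right)\right) + 1130186 = \left(-2610736 - \frac{85867}{4117}\right) + 1130186 = - \frac{10748485979}{4117} + 1130186 = - \frac{6095510217}{4117}$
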